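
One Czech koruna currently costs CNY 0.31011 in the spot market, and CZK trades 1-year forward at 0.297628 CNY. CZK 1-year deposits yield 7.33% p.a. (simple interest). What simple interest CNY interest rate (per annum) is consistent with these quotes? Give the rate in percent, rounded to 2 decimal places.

T = 1 year.
F/S = 0.297628/0.31011 = 0.9597498 = (growth of CNY) / (growth of CZK).
CZK growth factor: 1 + 0.0733×1 = 1.073300.
Hence g_CNY = 1.0300995.
r = (1.0300995 − 1)/1 = 0.030099 → 3.01%.

3.01%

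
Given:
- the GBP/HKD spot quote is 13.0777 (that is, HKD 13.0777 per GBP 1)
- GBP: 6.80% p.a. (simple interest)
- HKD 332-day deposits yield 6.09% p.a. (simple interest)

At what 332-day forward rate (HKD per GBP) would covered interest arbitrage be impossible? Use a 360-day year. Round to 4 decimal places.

T = 332/360 years.
Growth of 1 HKD over T: 1 + 0.0609×332/360 = 1.05616333.
GBP growth factor: 1 + 0.0680×332/360 = 1.06271111.
So F = 13.0777 × 1.05616333 / 1.06271111 = 12.997123 (HKD/GBP).

12.9971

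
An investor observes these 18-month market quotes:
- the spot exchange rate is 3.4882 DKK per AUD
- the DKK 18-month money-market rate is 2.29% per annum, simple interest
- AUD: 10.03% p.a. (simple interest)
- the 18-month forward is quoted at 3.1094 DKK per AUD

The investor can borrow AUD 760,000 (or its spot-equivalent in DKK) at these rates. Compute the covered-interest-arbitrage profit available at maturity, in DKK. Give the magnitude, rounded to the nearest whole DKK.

DKK 23,416

T = 18/12 years.
Route A — deposit AUD, sell forward: 760,000 × 1.150450 × 3.1094 = DKK 2,718,679.01.
Route B — convert at spot, deposit DKK: 760,000 × 3.4882 × 1.034350 = DKK 2,742,094.95.
The quoted forward undervalues AUD, so borrow AUD, convert to DKK at spot, deposit the DKK at 2.29%, and buy AUD forward at 3.1094 to cover the loan.
Profit = 2,742,094.95 − 2,718,679.01 = DKK 23,416.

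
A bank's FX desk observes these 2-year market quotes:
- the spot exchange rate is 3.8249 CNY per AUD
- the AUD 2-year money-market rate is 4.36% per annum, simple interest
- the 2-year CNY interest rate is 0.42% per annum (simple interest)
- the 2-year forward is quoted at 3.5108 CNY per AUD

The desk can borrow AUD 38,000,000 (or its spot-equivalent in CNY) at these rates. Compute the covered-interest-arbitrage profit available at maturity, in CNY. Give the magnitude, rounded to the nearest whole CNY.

CNY 1,523,321

T = 2 years.
Route A — deposit AUD, sell forward: 38,000,000 × 1.087200 × 3.5108 = CNY 145,043,786.88.
Route B — convert at spot, deposit CNY: 38,000,000 × 3.8249 × 1.008400 = CNY 146,567,108.08.
The quoted forward undervalues AUD, so borrow AUD, convert to CNY at spot, deposit the CNY at 0.42%, and buy AUD forward at 3.5108 to cover the loan.
Arbitrage profit = |145,043,786.88 − 146,567,108.08| = CNY 1,523,321.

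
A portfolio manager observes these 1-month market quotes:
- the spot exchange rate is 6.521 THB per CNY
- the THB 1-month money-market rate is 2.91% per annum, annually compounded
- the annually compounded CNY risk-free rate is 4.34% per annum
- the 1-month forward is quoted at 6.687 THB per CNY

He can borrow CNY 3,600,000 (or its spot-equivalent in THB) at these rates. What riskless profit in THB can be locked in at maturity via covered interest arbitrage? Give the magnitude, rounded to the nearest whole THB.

T = 1/12 years.
Keep in CNY, deliver into the forward: 3,600,000·1.0035466589·6.687 = THB 24,158,579.43.
Swap to THB now, deposit: 3,600,000·6.521·1.0023932454 = THB 23,531,782.87.
The quoted forward overvalues CNY, so borrow THB, buy CNY at spot, deposit the CNY at 4.34%, and sell the proceeds forward at 6.687.
Profit = 24,158,579.43 − 23,531,782.87 = THB 626,797.

THB 626,797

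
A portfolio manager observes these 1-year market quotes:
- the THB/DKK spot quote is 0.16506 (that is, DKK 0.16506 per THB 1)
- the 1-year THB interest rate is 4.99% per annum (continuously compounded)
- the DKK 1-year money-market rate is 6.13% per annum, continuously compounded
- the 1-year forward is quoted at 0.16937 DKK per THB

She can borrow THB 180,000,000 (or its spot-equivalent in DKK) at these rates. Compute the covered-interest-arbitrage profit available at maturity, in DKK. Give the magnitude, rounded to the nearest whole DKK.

DKK 457,424

T = 1 year.
Invest the THB and cover forward: 180,000,000 × 1.0511659745 × 0.16937 = DKK 32,046,476.60.
Convert at spot and invest in DKK: 180,000,000 × 0.16506 × 1.0632178317 = DKK 31,589,052.35.
The quoted forward overvalues THB, so borrow DKK, buy THB at spot, deposit the THB at 4.99%, and sell the proceeds forward at 0.16937.
The gap between the two covered legs is DKK 457,424.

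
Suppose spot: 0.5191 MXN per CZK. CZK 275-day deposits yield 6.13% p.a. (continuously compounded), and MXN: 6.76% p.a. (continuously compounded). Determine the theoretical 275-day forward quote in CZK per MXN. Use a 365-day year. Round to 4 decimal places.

1.9173

T = 275/365 years.
MXN accumulates by e^(0.0676×275/365) = 1.0522508.
CZK growth factor: e^(0.0613×275/365) = 1.0472681.
Forward (MXN per CZK) = 0.5191 × 1.0522508 / 1.0472681 = 0.5215698.
Invert for CZK per MXN: 1 / 0.5215698 = 1.9173.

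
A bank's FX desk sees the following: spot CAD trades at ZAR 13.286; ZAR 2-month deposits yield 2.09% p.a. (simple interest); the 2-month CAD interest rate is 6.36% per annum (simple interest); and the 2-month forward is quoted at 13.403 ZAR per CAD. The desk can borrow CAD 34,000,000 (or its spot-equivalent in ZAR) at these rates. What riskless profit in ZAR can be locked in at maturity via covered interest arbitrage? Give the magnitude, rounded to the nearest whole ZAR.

ZAR 7,234,936

T = 2/12 years.
Route A — deposit CAD, sell forward: 34,000,000 × 1.010600 × 13.403 = ZAR 460,532,441.20.
Route B — convert at spot, deposit ZAR: 34,000,000 × 13.286 × 1.00348333333 = ZAR 453,297,505.27.
The quoted forward overvalues CAD, so borrow ZAR, buy CAD at spot, deposit the CAD at 6.36%, and sell the proceeds forward at 13.403.
Arbitrage profit = |460,532,441.20 − 453,297,505.27| = ZAR 7,234,936.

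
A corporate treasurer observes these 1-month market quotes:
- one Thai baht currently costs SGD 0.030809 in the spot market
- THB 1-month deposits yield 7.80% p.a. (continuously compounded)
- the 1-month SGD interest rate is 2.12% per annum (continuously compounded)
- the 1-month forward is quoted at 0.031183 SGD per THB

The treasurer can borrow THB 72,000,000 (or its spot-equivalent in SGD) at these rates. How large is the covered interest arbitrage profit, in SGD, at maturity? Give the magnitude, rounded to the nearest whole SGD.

T = 1/12 years.
Route A — deposit THB, sell forward: 72,000,000 × 1.006521171 × 0.031183 = SGD 2,259,817.18.
Route B — convert at spot, deposit SGD: 72,000,000 × 0.030809 × 1.001768228 = SGD 2,222,170.37.
The quoted forward overvalues THB, so borrow SGD, buy THB at spot, deposit the THB at 7.80%, and sell the proceeds forward at 0.031183.
Profit = 2,259,817.18 − 2,222,170.37 = SGD 37,647.

SGD 37,647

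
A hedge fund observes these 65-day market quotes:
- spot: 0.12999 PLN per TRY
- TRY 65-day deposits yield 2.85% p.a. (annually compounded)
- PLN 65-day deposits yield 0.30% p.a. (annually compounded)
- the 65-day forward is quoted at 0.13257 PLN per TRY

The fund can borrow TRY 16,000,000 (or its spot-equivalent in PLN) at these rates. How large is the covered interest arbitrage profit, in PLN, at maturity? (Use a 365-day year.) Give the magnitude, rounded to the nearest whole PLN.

T = 65/365 years.
Invest the TRY and cover forward: 16,000,000 × 1.005016907 × 0.13257 = PLN 2,131,761.46.
Convert at spot and invest in PLN: 16,000,000 × 0.12999 × 1.000533589 = PLN 2,080,949.78.
The quoted forward overvalues TRY, so borrow PLN, buy TRY at spot, deposit the TRY at 2.85%, and sell the proceeds forward at 0.13257.
The gap between the two covered legs is PLN 50,812.

PLN 50,812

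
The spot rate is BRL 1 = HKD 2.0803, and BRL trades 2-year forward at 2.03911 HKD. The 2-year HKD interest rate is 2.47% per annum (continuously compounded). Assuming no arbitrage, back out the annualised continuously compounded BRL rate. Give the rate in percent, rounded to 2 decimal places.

T = 2 years.
CIP gives F = S · g_HKD/g_BRL, so g_HKD/g_BRL = 2.03911/2.0803 = 0.9802000.
The HKD side grows by e^(0.0247×2) = 1.0506405.
Hence g_BRL = 1.0718634.
r = ln(1.0718634)/2 = 0.034699 → 3.47%.

3.47%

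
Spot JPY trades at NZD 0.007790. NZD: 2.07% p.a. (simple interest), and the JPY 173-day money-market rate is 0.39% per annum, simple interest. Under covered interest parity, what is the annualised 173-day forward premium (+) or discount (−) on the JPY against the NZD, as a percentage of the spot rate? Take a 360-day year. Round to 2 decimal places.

T = 173/360 years.
CIP forward (NZD per JPY) = 0.00779 × 1.0099475/1.0018742 = 0.007852773.
Annualised premium = (F − S)/S × (1/T) = (0.007852773 − 0.00779)/0.00779 ÷ (173/360) = 1.68%.

+1.68%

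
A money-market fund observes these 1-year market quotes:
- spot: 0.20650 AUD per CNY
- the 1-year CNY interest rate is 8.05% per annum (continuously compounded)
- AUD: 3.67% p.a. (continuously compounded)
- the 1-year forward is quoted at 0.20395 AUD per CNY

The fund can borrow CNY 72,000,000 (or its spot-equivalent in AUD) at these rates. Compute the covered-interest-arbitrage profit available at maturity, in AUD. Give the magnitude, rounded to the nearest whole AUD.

AUD 491,584

T = 1 year.
Route A — deposit CNY, sell forward: 72,000,000 × 1.0838288466 × 0.20395 = AUD 15,915,376.32.
Route B — convert at spot, deposit AUD: 72,000,000 × 0.20650 × 1.0373817596 = AUD 15,423,792.00.
The quoted forward overvalues CNY, so borrow AUD, buy CNY at spot, deposit the CNY at 8.05%, and sell the proceeds forward at 0.20395.
The gap between the two covered legs is AUD 491,584.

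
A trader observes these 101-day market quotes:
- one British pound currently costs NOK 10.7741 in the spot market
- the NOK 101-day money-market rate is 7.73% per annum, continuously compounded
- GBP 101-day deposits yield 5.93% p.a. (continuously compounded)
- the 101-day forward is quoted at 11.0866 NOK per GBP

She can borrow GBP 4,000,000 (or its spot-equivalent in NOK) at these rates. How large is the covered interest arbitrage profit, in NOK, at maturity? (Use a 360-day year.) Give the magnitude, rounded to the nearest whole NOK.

T = 101/360 years.
Route A — deposit GBP, sell forward: 4,000,000 × 1.0167761091 × 11.0866 = NOK 45,090,360.04.
Route B — convert at spot, deposit NOK: 4,000,000 × 10.7741 × 1.0219238155 = NOK 44,041,237.52.
The quoted forward overvalues GBP, so borrow NOK, buy GBP at spot, deposit the GBP at 5.93%, and sell the proceeds forward at 11.0866.
The gap between the two covered legs is NOK 1,049,123.

NOK 1,049,123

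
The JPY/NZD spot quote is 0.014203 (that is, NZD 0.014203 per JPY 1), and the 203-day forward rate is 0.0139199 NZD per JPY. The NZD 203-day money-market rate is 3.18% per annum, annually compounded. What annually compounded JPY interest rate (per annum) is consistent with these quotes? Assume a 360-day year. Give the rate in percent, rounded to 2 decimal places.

T = 203/360 years.
CIP gives F = S · g_NZD/g_JPY, so g_NZD/g_JPY = 0.0139199/0.014203 = 0.9800676.
The NZD side grows by (1 + 0.0318)^(203/360) = 1.0178092.
That pins the JPY growth at 1.0385092.
r = 1.0385092^(360/203) − 1 = 0.069306 → 6.93%.

6.93%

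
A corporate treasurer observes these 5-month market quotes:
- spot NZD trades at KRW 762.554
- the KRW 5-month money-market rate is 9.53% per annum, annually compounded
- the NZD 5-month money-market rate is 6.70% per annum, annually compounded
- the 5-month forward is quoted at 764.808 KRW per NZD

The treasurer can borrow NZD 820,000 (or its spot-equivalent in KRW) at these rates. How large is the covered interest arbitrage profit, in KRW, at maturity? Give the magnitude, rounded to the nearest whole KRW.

KRW 5,146,474

T = 5/12 years.
Keep in NZD, deliver into the forward: 820,000·1.02738962271·764.808 = KRW 644,319,758.10.
Swap to KRW now, deposit: 820,000·762.554·1.03865692226 = KRW 649,466,232.37.
The quoted forward undervalues NZD, so borrow NZD, convert to KRW at spot, deposit the KRW at 9.53%, and buy NZD forward at 764.808 to cover the loan.
Profit = 649,466,232.37 − 644,319,758.10 = KRW 5,146,474.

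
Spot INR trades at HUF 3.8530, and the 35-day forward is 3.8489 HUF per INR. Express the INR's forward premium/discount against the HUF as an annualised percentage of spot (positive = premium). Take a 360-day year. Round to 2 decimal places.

T = 35/360 years.
Period premium: (3.8489 − 3.853)/3.853 = -0.0010641.
Per annum: -0.0010641 / (35/360) = -0.010945 = -1.09%.

-1.09%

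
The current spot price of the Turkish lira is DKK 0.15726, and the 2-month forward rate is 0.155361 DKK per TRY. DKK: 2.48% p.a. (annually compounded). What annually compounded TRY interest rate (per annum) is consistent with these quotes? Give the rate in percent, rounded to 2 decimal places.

10.23%

T = 2/12 years.
F/S = 0.155361/0.15726 = 0.9879245 = (growth of DKK) / (growth of TRY).
DKK growth factor: (1 + 0.0248)^(2/12) = 1.0040913.
Hence g_TRY = 1.0163644.
Annualise: 1.0163644^(12/2) − 1 = 0.102292 = 10.23%.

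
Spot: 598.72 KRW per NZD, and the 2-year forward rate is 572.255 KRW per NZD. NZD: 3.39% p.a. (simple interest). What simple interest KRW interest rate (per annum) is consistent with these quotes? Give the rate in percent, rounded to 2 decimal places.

T = 2 years.
By CIP, F/S equals the KRW-to-NZD growth ratio: 572.255/598.72 = 0.9557974.
The NZD side grows by 1 + 0.0339×2 = 1.067800.
So the KRW growth factor = 1.0206005.
r = (1.0206005 − 1)/2 = 0.010300 → 1.03%.

1.03%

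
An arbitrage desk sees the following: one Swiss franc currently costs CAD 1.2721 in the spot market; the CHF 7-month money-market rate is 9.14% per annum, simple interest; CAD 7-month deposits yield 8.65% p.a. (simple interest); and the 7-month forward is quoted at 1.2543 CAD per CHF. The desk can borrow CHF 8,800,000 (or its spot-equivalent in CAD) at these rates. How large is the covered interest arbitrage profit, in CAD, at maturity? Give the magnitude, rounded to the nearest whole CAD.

CAD 132,994

T = 7/12 years.
Route A — deposit CHF, sell forward: 8,800,000 × 1.0533166667 × 1.2543 = CAD 11,626,340.84.
Route B — convert at spot, deposit CAD: 8,800,000 × 1.2721 × 1.0504583333 = CAD 11,759,334.80.
The quoted forward undervalues CHF, so borrow CHF, convert to CAD at spot, deposit the CAD at 8.65%, and buy CHF forward at 1.2543 to cover the loan.
The gap between the two covered legs is CAD 132,994.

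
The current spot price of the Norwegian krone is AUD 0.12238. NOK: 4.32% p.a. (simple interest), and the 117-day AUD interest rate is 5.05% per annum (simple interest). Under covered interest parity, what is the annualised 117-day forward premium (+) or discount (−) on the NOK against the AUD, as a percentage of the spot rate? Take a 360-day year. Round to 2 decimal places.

T = 117/360 years.
CIP forward (AUD per NOK) = 0.12238 × 1.0164125/1.014040 = 0.12266633.
(F − S)/S ÷ T = (0.12266633 − 0.12238)/0.12238/(117/360) = 0.007199 → 0.72%.

+0.72%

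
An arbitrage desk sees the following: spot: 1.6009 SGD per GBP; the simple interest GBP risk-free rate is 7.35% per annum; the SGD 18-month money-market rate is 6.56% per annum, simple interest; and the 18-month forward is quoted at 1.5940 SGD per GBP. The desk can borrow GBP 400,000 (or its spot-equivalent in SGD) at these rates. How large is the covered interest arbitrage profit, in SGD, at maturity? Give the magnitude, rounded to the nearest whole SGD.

T = 18/12 years.
Route A — deposit GBP, sell forward: 400,000 × 1.110250 × 1.5940 = SGD 707,895.40.
Route B — convert at spot, deposit SGD: 400,000 × 1.6009 × 1.098400 = SGD 703,371.42.
The quoted forward overvalues GBP, so borrow SGD, buy GBP at spot, deposit the GBP at 7.35%, and sell the proceeds forward at 1.5940.
Arbitrage profit = |707,895.40 − 703,371.42| = SGD 4,524.

SGD 4,524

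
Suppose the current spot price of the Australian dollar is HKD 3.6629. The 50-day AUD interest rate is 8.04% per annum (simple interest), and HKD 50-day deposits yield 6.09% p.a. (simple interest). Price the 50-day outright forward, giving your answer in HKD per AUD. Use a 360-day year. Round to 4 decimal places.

3.6531

T = 50/360 years.
HKD accumulates by 1 + 0.0609×50/360 = 1.0084583.
AUD accumulates by 1 + 0.0804×50/360 = 1.0111667.
So F = 3.6629 × 1.0084583 / 1.0111667 = 3.653089 (HKD/AUD).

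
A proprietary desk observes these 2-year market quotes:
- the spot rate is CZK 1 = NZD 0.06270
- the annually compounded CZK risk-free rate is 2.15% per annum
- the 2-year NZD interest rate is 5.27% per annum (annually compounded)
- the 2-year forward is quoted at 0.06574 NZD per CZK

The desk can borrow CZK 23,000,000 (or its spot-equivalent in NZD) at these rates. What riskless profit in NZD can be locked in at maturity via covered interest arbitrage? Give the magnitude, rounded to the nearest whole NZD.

T = 2 years.
Invest the CZK and cover forward: 23,000,000 × 1.04346225 × 0.06574 = NZD 1,577,735.79.
Convert at spot and invest in NZD: 23,000,000 × 0.06270 × 1.10817729 = NZD 1,598,102.47.
The quoted forward undervalues CZK, so borrow CZK, convert to NZD at spot, deposit the NZD at 5.27%, and buy CZK forward at 0.06574 to cover the loan.
Arbitrage profit = |1,577,735.79 − 1,598,102.47| = NZD 20,367.

NZD 20,367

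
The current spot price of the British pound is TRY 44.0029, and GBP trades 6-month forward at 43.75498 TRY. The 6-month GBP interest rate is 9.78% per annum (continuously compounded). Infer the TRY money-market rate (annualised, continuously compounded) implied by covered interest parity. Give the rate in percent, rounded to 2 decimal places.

8.65%

T = 6/12 years.
CIP gives F = S · g_TRY/g_GBP, so g_TRY/g_GBP = 43.75498/44.0029 = 0.9943658.
GBP growth factor: e^(0.0978×6/12) = 1.0501153.
Hence g_TRY = 1.0441987.
Take logs: ln 1.0441987 / (6/12) = 0.086500, so 8.65%.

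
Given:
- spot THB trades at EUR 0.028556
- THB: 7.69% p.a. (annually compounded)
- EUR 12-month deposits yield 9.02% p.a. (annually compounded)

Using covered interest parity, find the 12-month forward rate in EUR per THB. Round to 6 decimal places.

T = 1 year.
EUR growth factor: (1 + 0.0902)^1 = 1.090200.
THB growth factor: (1 + 0.0769)^1 = 1.076900.
So F = 0.028556 × 1.090200 / 1.076900 = 0.02890867 (EUR/THB).

0.028909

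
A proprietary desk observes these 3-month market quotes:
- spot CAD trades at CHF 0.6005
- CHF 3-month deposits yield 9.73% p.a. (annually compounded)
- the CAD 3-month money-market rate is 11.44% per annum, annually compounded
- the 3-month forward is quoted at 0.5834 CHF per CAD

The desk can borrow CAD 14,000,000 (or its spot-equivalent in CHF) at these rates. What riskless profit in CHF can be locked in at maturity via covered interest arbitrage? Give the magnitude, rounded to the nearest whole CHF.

CHF 212,643

T = 3/12 years.
Keep in CAD, deliver into the forward: 14,000,000·1.027449005·0.5834 = CHF 8,391,792.49.
Swap to CHF now, deposit: 14,000,000·0.6005·1.023484676 = CHF 8,604,435.67.
The quoted forward undervalues CAD, so borrow CAD, convert to CHF at spot, deposit the CHF at 9.73%, and buy CAD forward at 0.5834 to cover the loan.
The gap between the two covered legs is CHF 212,643.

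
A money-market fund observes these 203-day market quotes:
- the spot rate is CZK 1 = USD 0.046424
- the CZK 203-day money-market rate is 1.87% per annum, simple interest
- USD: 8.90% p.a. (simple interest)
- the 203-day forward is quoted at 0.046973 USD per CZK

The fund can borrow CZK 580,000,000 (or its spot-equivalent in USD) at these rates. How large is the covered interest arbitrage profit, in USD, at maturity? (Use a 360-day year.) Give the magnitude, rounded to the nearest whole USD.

T = 203/360 years.
Route A — deposit CZK, sell forward: 580,000,000 × 1.0105447222 × 0.046973 = USD 27,531,624.00.
Route B — convert at spot, deposit USD: 580,000,000 × 0.046424 × 1.0501861111 = USD 28,277,227.21.
The quoted forward undervalues CZK, so borrow CZK, convert to USD at spot, deposit the USD at 8.90%, and buy CZK forward at 0.046973 to cover the loan.
The gap between the two covered legs is USD 745,603.

USD 745,603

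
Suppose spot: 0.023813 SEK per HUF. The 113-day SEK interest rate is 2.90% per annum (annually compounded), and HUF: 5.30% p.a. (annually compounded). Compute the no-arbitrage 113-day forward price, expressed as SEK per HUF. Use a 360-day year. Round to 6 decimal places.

0.023641

T = 113/360 years.
SEK growth factor: (1 + 0.0290)^(113/360) = 1.0090137.
HUF growth factor: (1 + 0.0530)^(113/360) = 1.0163423.
So F = 0.023813 × 1.0090137 / 1.0163423 = 0.02364129 (SEK/HUF).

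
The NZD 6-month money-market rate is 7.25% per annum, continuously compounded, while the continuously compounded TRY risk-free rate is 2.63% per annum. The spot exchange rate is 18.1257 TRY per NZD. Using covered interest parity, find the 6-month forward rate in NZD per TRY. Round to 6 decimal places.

0.056460

T = 6/12 years.
Growth of 1 TRY over T: e^(0.0263×6/12) = 1.0132368.
NZD accumulates by e^(0.0725×6/12) = 1.036915.
Forward (TRY per NZD) = 18.1257 × 1.0132368 / 1.036915 = 17.71180.
Invert for NZD per TRY: 1 / 17.71180 = 0.056460.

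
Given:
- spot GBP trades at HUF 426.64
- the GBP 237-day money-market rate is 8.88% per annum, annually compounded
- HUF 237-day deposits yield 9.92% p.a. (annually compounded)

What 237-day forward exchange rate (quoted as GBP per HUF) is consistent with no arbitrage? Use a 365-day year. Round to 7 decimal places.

T = 237/365 years.
Growth of 1 HUF over T: (1 + 0.0992)^(237/365) = 1.063339.
GBP growth factor: (1 + 0.0888)^(237/365) = 1.0567955.
Forward (HUF per GBP) = 426.64 × 1.063339 / 1.0567955 = 429.2817.
Quoted the other way: 1/429.2817 = 0.0023295 GBP per HUF.

0.0023295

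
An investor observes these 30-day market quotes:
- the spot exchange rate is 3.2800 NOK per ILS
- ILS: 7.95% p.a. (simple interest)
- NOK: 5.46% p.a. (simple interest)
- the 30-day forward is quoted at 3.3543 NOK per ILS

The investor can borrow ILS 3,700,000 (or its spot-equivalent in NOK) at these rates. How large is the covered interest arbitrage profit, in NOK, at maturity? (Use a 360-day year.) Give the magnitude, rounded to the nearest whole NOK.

NOK 301,913

T = 30/360 years.
Keep in ILS, deliver into the forward: 3,700,000·1.006625·3.3543 = NOK 12,493,132.28.
Swap to NOK now, deposit: 3,700,000·3.2800·1.004550 = NOK 12,191,218.80.
The quoted forward overvalues ILS, so borrow NOK, buy ILS at spot, deposit the ILS at 7.95%, and sell the proceeds forward at 3.3543.
Profit = 12,493,132.28 − 12,191,218.80 = NOK 301,913.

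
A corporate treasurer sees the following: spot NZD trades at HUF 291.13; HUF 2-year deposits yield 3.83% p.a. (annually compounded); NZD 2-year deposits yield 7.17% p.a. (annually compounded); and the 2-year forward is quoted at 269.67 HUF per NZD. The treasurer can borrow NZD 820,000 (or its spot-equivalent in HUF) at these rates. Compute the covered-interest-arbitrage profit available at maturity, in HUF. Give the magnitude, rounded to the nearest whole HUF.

T = 2 years.
Route A — deposit NZD, sell forward: 820,000 × 1.14854089 × 269.67 = HUF 253,976,157.88.
Route B — convert at spot, deposit HUF: 820,000 × 291.13 × 1.07806689 = HUF 257,363,243.22.
The quoted forward undervalues NZD, so borrow NZD, convert to HUF at spot, deposit the HUF at 3.83%, and buy NZD forward at 269.67 to cover the loan.
Profit = 257,363,243.22 − 253,976,157.88 = HUF 3,387,085.

HUF 3,387,085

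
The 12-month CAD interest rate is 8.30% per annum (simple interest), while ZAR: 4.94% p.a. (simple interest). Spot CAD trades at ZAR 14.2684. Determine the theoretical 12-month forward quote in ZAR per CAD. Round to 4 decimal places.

13.8257

T = 1 year.
Growth of 1 ZAR over T: 1 + 0.0494×1 = 1.049400.
Growth of 1 CAD over T: 1 + 0.0830×1 = 1.083000.
So F = 14.2684 × 1.049400 / 1.083000 = 13.825724 (ZAR/CAD).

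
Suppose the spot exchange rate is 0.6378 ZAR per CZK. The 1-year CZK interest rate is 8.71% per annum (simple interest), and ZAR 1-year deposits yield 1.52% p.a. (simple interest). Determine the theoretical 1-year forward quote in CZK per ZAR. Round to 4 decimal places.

T = 1 year.
ZAR accumulates by 1 + 0.0152×1 = 1.015200.
CZK accumulates by 1 + 0.0871×1 = 1.087100.
So F = 0.6378 × 1.015200 / 1.087100 = 0.5956164 (ZAR/CZK).
Invert for CZK per ZAR: 1 / 0.5956164 = 1.6789.

1.6789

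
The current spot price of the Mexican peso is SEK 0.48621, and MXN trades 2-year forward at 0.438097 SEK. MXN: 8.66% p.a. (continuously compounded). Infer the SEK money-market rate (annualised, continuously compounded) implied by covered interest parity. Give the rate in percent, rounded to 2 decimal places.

3.45%

T = 2 years.
By CIP, F/S equals the SEK-to-MXN growth ratio: 0.438097/0.48621 = 0.9010448.
MXN growth factor: e^(0.0866×2) = 1.1891039.
Hence g_SEK = 1.0714359.
Take logs: ln 1.0714359 / 2 = 0.034500, so 3.45%.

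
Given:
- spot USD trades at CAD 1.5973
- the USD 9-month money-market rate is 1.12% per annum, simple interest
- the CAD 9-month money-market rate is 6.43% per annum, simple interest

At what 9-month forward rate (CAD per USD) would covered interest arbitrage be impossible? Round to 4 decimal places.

1.6604

T = 9/12 years.
CAD growth factor: 1 + 0.0643×9/12 = 1.048225.
Growth of 1 USD over T: 1 + 0.0112×9/12 = 1.008400.
So F = 1.5973 × 1.048225 / 1.008400 = 1.660383 (CAD/USD).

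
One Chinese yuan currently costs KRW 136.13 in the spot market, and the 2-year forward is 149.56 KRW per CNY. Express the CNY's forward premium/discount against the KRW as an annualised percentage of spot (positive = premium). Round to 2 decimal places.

+4.93%

T = 2 years.
(F − S)/S = (149.56 − 136.13)/136.13 = 0.0986557.
×(1/T) gives 4.93% p.a.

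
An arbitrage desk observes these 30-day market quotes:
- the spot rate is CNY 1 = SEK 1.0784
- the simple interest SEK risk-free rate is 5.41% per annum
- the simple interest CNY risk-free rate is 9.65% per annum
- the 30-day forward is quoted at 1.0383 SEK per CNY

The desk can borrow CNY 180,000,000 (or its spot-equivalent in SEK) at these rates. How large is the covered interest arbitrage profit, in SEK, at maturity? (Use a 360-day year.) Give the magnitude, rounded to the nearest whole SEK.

SEK 6,590,182

T = 30/360 years.
Keep in CNY, deliver into the forward: 180,000,000·1.00804166667·1.0383 = SEK 188,396,939.25.
Swap to SEK now, deposit: 180,000,000·1.0784·1.00450833333 = SEK 194,987,121.60.
The quoted forward undervalues CNY, so borrow CNY, convert to SEK at spot, deposit the SEK at 5.41%, and buy CNY forward at 1.0383 to cover the loan.
Profit = 194,987,121.60 − 188,396,939.25 = SEK 6,590,182.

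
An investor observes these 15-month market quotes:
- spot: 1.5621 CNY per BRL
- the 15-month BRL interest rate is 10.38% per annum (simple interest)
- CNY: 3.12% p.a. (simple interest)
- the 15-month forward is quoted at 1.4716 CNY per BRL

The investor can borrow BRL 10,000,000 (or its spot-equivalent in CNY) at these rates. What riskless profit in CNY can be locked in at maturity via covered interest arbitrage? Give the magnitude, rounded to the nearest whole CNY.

CNY 395,182

T = 15/12 years.
Keep in BRL, deliver into the forward: 10,000,000·1.129750·1.4716 = CNY 16,625,401.00.
Swap to CNY now, deposit: 10,000,000·1.5621·1.039000 = CNY 16,230,219.00.
The quoted forward overvalues BRL, so borrow CNY, buy BRL at spot, deposit the BRL at 10.38%, and sell the proceeds forward at 1.4716.
Arbitrage profit = |16,625,401.00 − 16,230,219.00| = CNY 395,182.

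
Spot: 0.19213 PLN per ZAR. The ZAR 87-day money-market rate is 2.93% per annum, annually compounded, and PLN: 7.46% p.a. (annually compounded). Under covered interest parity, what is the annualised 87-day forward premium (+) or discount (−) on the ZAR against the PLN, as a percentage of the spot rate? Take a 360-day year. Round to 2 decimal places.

+4.33%

T = 87/360 years.
CIP forward (PLN per ZAR) = 0.19213 × 1.0175396/1.0070035 = 0.19414022.
(F − S)/S ÷ T = (0.19414022 − 0.19213)/0.19213/(87/360) = 0.043294 → 4.33%.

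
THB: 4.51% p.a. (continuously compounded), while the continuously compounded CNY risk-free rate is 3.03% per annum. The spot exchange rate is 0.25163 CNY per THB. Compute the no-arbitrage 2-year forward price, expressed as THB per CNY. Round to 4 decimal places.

T = 2 years.
CNY accumulates by e^(0.0303×2) = 1.0624738.
Growth of 1 THB over T: e^(0.0451×2) = 1.0943931.
So F = 0.25163 × 1.0624738 / 1.0943931 = 0.2442909 (CNY/THB).
Quoted the other way: 1/0.2442909 = 4.0935 THB per CNY.

4.0935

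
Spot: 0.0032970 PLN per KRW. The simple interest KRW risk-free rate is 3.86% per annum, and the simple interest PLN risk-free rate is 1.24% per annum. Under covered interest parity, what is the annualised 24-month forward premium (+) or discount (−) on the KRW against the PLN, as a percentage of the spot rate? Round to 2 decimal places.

-2.43%

T = 2 years.
F = S · g_PLN/g_KRW = 0.003297 × 1.024800/1.077200 = 0.0031366186.
Annualised premium = (F − S)/S × (1/T) = (0.0031366186 − 0.003297)/0.003297 ÷ 2 = -2.43%.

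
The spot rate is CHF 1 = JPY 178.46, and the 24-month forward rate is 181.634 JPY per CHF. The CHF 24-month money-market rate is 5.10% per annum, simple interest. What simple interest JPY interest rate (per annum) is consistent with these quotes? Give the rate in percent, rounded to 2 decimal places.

T = 2 years.
By CIP, F/S equals the JPY-to-CHF growth ratio: 181.634/178.46 = 1.0177855.
The CHF side grows by 1 + 0.0510×2 = 1.102000.
So the JPY growth factor = 1.1215996.
r = (1.1215996 − 1)/2 = 0.060800 → 6.08%.

6.08%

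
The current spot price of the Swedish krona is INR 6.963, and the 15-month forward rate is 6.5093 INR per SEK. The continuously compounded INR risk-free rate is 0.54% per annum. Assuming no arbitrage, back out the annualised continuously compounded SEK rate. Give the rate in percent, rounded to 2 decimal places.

T = 15/12 years.
F/S = 6.5093/6.963 = 0.9348413 = (growth of INR) / (growth of SEK).
INR growth factor: e^(0.0054×15/12) = 1.0067728.
That pins the SEK growth at 1.0769451.
r = ln(1.0769451)/(15/12) = 0.059303 → 5.93%.

5.93%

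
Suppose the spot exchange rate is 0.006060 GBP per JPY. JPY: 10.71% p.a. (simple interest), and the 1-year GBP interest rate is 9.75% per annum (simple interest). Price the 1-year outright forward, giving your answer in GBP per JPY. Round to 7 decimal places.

T = 1 year.
GBP growth factor: 1 + 0.0975×1 = 1.097500.
JPY growth factor: 1 + 0.1071×1 = 1.107100.
Forward (GBP per JPY) = 0.00606 × 1.097500 / 1.107100 = 0.006007452.

0.0060075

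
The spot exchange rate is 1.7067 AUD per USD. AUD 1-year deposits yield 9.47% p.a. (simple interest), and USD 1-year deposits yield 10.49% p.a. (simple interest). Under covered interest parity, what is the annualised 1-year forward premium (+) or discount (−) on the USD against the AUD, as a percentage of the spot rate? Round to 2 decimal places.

-0.92%

T = 1 year.
No-arbitrage forward: 1.7067 × 1.094700 / 1.104900 = 1.6909444 AUD/USD.
(F − S)/S ÷ T = (1.6909444 − 1.7067)/1.7067/1 = -0.009232 → -0.92%.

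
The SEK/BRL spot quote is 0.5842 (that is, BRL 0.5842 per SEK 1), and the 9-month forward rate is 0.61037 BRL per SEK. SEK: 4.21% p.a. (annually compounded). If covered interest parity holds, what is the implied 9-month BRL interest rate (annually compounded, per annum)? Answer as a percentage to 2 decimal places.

10.48%

T = 9/12 years.
By CIP, F/S equals the BRL-to-SEK growth ratio: 0.61037/0.5842 = 1.0447963.
SEK growth factor: (1 + 0.0421)^(9/12) = 1.0314117.
So the BRL growth factor = 1.0776151.
r = 1.0776151^(12/9) − 1 = 0.104803 → 10.48%.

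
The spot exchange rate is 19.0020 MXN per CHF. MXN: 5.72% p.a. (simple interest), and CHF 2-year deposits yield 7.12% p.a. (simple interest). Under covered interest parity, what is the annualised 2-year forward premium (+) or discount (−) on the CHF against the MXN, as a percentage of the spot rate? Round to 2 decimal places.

-1.23%

T = 2 years.
F = S · g_MXN/g_CHF = 19.002 × 1.114400/1.142400 = 18.5362647.
Annualised premium = (F − S)/S × (1/T) = (18.5362647 − 19.002)/19.002 ÷ 2 = -1.23%.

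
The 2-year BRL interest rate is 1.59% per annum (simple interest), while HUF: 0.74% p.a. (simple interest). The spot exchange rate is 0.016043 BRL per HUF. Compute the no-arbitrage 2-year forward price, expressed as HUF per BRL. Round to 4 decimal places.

T = 2 years.
Growth of 1 BRL over T: 1 + 0.0159×2 = 1.031800.
HUF growth factor: 1 + 0.0074×2 = 1.014800.
CIP: F = S · (grow BRL)/(grow HUF) = 0.016043 × 1.031800/1.014800 = 0.016311753 BRL per HUF.
Quoted the other way: 1/0.016311753 = 61.3055 HUF per BRL.

61.3055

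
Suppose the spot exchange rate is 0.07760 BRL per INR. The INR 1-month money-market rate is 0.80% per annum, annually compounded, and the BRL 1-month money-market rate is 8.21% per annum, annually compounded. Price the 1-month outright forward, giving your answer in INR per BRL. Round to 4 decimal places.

T = 1/12 years.
Growth of 1 BRL over T: (1 + 0.0821)^(1/12) = 1.00659696.
Growth of 1 INR over T: (1 + 0.0080)^(1/12) = 1.00066423.
CIP: F = S · (grow BRL)/(grow INR) = 0.0776 × 1.00659696/1.00066423 = 0.078060074 BRL per INR.
Quoted the other way: 1/0.078060074 = 12.8106 INR per BRL.

12.8106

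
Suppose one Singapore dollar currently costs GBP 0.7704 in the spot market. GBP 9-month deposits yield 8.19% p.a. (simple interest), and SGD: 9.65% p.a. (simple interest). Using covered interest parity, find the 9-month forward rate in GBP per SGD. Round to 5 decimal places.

0.76253

T = 9/12 years.
GBP accumulates by 1 + 0.0819×9/12 = 1.061425.
SGD growth factor: 1 + 0.0965×9/12 = 1.072375.
CIP: F = S · (grow GBP)/(grow SGD) = 0.7704 × 1.061425/1.072375 = 0.7625335 GBP per SGD.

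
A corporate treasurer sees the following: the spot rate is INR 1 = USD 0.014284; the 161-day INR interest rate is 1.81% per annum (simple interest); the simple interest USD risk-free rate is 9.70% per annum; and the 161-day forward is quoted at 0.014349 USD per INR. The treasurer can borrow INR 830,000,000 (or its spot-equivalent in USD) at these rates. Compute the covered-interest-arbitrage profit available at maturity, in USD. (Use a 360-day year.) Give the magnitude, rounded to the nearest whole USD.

T = 161/360 years.
Keep in INR, deliver into the forward: 830,000,000·1.0080947222·0.014349 = USD 12,006,075.47.
Swap to USD now, deposit: 830,000,000·0.014284·1.0433805556 = USD 12,370,027.72.
The quoted forward undervalues INR, so borrow INR, convert to USD at spot, deposit the USD at 9.70%, and buy INR forward at 0.014349 to cover the loan.
Profit = 12,370,027.72 − 12,006,075.47 = USD 363,952.

USD 363,952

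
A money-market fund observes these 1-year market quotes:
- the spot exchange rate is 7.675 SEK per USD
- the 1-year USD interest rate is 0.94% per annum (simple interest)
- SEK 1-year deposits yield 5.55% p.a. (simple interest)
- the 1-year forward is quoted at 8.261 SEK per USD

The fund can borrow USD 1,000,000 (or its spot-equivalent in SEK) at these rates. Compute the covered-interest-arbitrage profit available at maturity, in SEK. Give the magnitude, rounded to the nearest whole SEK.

T = 1 year.
Route A — deposit USD, sell forward: 1,000,000 × 1.009400 × 8.261 = SEK 8,338,653.40.
Route B — convert at spot, deposit SEK: 1,000,000 × 7.675 × 1.055500 = SEK 8,100,962.50.
The quoted forward overvalues USD, so borrow SEK, buy USD at spot, deposit the USD at 0.94%, and sell the proceeds forward at 8.261.
The gap between the two covered legs is SEK 237,691.

SEK 237,691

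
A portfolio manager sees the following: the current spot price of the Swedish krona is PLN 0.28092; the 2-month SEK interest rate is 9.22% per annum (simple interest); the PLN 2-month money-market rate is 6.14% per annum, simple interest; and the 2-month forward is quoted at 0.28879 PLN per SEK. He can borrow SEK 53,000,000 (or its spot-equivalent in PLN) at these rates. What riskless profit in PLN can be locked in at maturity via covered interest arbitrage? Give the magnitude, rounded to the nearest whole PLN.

PLN 499,949

T = 2/12 years.
Invest the SEK and cover forward: 53,000,000 × 1.0153666667 × 0.28879 = PLN 15,541,070.20.
Convert at spot and invest in PLN: 53,000,000 × 0.28092 × 1.0102333333 = PLN 15,041,121.64.
The quoted forward overvalues SEK, so borrow PLN, buy SEK at spot, deposit the SEK at 9.22%, and sell the proceeds forward at 0.28879.
Profit = 15,541,070.20 − 15,041,121.64 = PLN 499,949.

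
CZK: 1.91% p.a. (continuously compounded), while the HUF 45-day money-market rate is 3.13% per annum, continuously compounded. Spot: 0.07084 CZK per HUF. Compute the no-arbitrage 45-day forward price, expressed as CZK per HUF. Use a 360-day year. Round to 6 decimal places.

0.070732

T = 45/360 years.
CZK accumulates by e^(0.0191×45/360) = 1.0023904.
HUF growth factor: e^(0.0313×45/360) = 1.0039202.
CIP: F = S · (grow CZK)/(grow HUF) = 0.07084 × 1.0023904/1.0039202 = 0.07073205 CZK per HUF.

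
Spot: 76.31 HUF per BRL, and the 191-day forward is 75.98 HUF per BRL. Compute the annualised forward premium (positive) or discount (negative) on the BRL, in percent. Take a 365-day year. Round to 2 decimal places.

-0.83%

T = 191/365 years.
Period premium: (75.98 − 76.31)/76.31 = -0.0043245.
×(1/T) gives -0.83% p.a.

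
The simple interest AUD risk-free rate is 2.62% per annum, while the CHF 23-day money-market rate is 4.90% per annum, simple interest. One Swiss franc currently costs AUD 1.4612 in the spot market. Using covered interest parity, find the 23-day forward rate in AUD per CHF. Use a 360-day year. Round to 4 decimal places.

1.4591

T = 23/360 years.
Growth of 1 AUD over T: 1 + 0.0262×23/360 = 1.0016739.
CHF accumulates by 1 + 0.0490×23/360 = 1.0031306.
So F = 1.4612 × 1.0016739 / 1.0031306 = 1.459078 (AUD/CHF).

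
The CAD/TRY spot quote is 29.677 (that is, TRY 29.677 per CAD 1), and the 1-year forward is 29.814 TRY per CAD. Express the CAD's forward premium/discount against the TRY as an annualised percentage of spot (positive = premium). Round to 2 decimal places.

+0.46%

T = 1 year.
(F − S)/S = (29.814 − 29.677)/29.677 = 0.0046164.
×(1/T) gives 0.46% p.a.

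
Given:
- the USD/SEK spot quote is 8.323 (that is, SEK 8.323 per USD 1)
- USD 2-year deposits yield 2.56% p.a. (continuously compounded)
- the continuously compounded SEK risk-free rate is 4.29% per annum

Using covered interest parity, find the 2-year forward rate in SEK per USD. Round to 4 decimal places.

T = 2 years.
SEK growth factor: e^(0.0429×2) = 1.0895884.
USD growth factor: e^(0.0256×2) = 1.0525334.
Forward (SEK per USD) = 8.323 × 1.0895884 / 1.0525334 = 8.616016.

8.6160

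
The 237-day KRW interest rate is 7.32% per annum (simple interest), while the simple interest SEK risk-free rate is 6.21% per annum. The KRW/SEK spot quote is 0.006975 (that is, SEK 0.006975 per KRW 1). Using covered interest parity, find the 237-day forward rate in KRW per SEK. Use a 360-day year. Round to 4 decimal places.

T = 237/360 years.
Growth of 1 SEK over T: 1 + 0.0621×237/360 = 1.0408825.
KRW accumulates by 1 + 0.0732×237/360 = 1.048190.
CIP: F = S · (grow SEK)/(grow KRW) = 0.006975 × 1.0408825/1.048190 = 0.00692637350 SEK per KRW.
Quoted the other way: 1/0.00692637350 = 144.3757 KRW per SEK.

144.3757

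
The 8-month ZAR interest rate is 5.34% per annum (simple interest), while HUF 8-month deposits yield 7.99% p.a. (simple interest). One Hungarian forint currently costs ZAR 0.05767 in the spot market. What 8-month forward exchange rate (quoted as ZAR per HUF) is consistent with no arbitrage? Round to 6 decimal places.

0.056703

T = 8/12 years.
ZAR growth factor: 1 + 0.0534×8/12 = 1.035600.
Growth of 1 HUF over T: 1 + 0.0799×8/12 = 1.0532667.
Forward (ZAR per HUF) = 0.05767 × 1.035600 / 1.0532667 = 0.05670269.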